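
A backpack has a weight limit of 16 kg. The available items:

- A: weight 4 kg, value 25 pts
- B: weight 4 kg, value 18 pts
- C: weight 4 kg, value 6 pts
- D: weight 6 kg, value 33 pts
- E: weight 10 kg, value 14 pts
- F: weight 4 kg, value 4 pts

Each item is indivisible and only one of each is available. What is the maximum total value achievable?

Check high-value combinations within 16 kg:
- A+B+D: weight 4+4+6=14, value 25+18+33=76
- A+C+D: weight 4+4+6=14, value 25+6+33=64
- A+D+F: weight 4+6+4=14, value 25+33+4=62
- A+D: weight 4+6=10, value 25+33=58
- B+C+D: weight 4+4+6=14, value 18+6+33=57
Best: 76 pts.

76 pts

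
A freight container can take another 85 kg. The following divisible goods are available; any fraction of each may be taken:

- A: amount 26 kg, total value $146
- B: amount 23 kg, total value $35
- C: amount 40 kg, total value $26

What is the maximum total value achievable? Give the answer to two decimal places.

204.40

Take in order of value per unit:
- A (146/26 per unit): all 26 → value 146, running total 146.00
- B (35/23 per unit): all 23 → value 35, running total 181.00
- C (26/40 per unit): 36 of 40 → value 36×26/40 = 23.4000, running total 204.40
Total 204.40.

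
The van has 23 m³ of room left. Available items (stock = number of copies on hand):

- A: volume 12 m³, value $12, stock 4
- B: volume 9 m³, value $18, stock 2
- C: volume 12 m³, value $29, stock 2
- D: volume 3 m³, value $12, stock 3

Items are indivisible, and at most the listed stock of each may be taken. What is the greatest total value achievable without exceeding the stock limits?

Best selections within volume 23 and stock limits:
- 1×C + 3×D: volume 21, value 65
- 1×B + 3×D: volume 18, value 54
- 1×C + 2×D: volume 18, value 53
- 2×B + 1×D: volume 21, value 48
Best: $65.

$65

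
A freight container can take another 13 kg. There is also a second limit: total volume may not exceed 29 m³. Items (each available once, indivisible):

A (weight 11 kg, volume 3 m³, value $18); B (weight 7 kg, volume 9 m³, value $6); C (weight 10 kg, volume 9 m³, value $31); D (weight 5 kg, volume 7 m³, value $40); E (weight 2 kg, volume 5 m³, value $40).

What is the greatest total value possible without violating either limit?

Feasible sets respecting both limits:
- D+E: weight 7, volume 12, value 80
- C+E: weight 12, volume 14, value 71
- A+E: weight 13, volume 8, value 58
Best: $80.

$80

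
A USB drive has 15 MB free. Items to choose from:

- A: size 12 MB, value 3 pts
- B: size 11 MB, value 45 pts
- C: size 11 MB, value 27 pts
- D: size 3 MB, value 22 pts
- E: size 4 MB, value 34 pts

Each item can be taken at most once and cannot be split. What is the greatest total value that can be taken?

Check high-value combinations within 15 MB:
- B+E: size 11+4=15, value 45+34=79
- B+D: size 11+3=14, value 45+22=67
- C+E: size 11+4=15, value 27+34=61
- D+E: size 3+4=7, value 22+34=56
Best: 79 pts.

79 pts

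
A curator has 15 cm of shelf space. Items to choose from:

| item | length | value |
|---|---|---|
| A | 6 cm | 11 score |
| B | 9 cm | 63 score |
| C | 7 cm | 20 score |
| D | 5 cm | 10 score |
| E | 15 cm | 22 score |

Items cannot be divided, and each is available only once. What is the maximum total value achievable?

74 score

Check high-value combinations within 15 cm:
- A+B: length 6+9=15, value 11+63=74
- B+D: length 9+5=14, value 63+10=73
- B: length 9, value 63
- A+C: length 6+7=13, value 11+20=31
- C+D: length 7+5=12, value 20+10=30
Best: 74 score.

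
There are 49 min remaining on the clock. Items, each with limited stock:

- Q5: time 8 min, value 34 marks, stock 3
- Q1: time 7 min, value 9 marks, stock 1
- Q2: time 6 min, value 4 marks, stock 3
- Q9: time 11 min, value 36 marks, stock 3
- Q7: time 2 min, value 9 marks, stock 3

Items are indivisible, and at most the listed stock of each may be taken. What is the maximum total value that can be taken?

Top feasible selections:
- 3×Q5 + 2×Q9 + 1×Q7: time 48, value 183
- 2×Q5 + 3×Q9: time 49, value 176
- 3×Q5 + 2×Q9: time 46, value 174
- 3×Q5 + 1×Q1 + 1×Q9 + 3×Q7: time 48, value 174
Best: 183 marks.

183 marks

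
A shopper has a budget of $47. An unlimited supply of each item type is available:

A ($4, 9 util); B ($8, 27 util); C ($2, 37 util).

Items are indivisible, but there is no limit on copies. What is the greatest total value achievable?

851 util

Best value-per-unit is C at 37/2, and filling with it alone uses cost 23×2=46. No mix of the others beats 23×37 = 851.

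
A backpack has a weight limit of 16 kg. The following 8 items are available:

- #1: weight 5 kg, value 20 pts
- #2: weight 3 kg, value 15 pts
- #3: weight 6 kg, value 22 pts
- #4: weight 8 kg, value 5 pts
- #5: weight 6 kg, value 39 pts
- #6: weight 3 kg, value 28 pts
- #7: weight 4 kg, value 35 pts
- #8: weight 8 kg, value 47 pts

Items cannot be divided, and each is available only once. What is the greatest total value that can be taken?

Check high-value combinations within 16 kg:
- #2+#5+#6+#7: weight 3+6+3+4=16, value 15+39+28+35=117
- #6+#7+#8: weight 3+4+8=15, value 28+35+47=110
- #5+#6+#7: weight 6+3+4=13, value 39+28+35=102
- #2+#3+#6+#7: weight 3+6+3+4=16, value 15+22+28+35=100
Best: 117 pts.

117 pts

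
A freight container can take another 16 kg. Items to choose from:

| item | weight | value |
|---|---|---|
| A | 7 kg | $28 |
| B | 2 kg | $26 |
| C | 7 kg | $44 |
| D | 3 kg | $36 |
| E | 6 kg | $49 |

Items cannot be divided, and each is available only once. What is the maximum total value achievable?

This is a 0/1 knapsack; check combinations near the capacity.
- C+D+E: weight 7+3+6=16, value 44+36+49=129
- B+C+E: weight 2+7+6=15, value 26+44+49=119
- A+D+E: weight 7+3+6=16, value 28+36+49=113
- B+D+E: weight 2+3+6=11, value 26+36+49=111
- B+C+D: weight 2+7+3=12, value 26+44+36=106
Best: $129.

$129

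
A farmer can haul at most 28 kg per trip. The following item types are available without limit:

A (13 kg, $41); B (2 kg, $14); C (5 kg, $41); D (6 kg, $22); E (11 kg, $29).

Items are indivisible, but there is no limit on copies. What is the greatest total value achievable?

$220

Best value-per-unit is C at 41/5; filling with it alone gives 5×41 = 205.
Optimal mix: 4×B + 4×C → weight 28, value 220.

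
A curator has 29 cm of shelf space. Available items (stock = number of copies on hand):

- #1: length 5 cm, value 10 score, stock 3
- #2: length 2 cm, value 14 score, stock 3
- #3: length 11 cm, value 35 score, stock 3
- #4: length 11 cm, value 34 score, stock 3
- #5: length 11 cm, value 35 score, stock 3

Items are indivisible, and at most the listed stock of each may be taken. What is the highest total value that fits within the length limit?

Top feasible selections:
- 3×#2 + 2×#5: length 28, value 112
- 3×#2 + 1×#3 + 1×#5: length 28, value 112
- 3×#2 + 2×#3: length 28, value 112
Best: 112 score.

112 score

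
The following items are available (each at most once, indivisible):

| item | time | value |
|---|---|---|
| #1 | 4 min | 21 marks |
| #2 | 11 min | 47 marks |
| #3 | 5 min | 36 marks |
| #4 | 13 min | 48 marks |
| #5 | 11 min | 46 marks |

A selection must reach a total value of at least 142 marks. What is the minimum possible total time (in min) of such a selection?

31

Subsets with value ≥ 142, sorted by total time:
- #1+#2+#3+#5: time 31, value 150
- #1+#2+#3+#4: time 33, value 152
Minimum time: 31 min.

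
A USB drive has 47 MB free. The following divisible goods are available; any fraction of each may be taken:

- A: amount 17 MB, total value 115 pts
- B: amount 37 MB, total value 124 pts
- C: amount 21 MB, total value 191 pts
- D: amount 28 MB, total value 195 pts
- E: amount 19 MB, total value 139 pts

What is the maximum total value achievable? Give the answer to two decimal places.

378.75

Take in order of value per unit:
- C (191/21 per unit): all 21 → value 191, running total 191.00
- E (139/19 per unit): all 19 → value 139, running total 330.00
- D (195/28 per unit): 7 of 28 → value 7×195/28 = 48.7500, running total 378.75
Total 378.75.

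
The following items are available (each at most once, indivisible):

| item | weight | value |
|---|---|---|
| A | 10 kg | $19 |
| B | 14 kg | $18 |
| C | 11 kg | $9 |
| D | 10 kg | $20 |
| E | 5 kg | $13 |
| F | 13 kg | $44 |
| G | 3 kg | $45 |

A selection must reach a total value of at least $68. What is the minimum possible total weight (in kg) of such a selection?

Subsets with value ≥ 68, sorted by total weight:
- F+G: weight 16, value 89
- D+E+G: weight 18, value 78
- A+E+G: weight 18, value 77
- E+F+G: weight 21, value 102
Minimum weight: 16 kg.

16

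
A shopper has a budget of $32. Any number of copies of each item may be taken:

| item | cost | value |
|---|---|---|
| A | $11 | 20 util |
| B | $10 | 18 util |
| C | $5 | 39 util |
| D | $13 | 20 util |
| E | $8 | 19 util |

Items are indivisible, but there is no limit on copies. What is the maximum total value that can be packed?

234 util

Best value-per-unit is C at 39/5, and filling with it alone uses cost 6×5=30. No mix of the others beats 6×39 = 234.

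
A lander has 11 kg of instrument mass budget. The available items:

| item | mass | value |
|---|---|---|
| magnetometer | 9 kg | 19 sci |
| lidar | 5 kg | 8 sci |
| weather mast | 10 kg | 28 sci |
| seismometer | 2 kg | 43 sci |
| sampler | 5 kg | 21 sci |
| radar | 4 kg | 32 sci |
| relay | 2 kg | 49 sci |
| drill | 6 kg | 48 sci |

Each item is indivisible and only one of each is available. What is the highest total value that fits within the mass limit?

Check high-value combinations within 11 kg:
- seismometer+relay+drill: mass 2+2+6=10, value 43+49+48=140
- seismometer+radar+relay: mass 2+4+2=8, value 43+32+49=124
- seismometer+sampler+relay: mass 2+5+2=9, value 43+21+49=113
Best: 140 sci.

140 sci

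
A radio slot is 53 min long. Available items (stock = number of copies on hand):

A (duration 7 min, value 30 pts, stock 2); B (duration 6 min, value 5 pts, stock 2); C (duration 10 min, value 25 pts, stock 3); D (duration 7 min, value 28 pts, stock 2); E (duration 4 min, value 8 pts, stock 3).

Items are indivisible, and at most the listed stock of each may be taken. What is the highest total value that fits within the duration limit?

174 pts

Best selections within duration 53 and stock limits:
- 2×A + 2×C + 2×D + 1×E: duration 52, value 174
- 2×A + 2×C + 2×D: duration 48, value 166
- 2×A + 1×C + 2×D + 3×E: duration 50, value 165
Best: 174 pts.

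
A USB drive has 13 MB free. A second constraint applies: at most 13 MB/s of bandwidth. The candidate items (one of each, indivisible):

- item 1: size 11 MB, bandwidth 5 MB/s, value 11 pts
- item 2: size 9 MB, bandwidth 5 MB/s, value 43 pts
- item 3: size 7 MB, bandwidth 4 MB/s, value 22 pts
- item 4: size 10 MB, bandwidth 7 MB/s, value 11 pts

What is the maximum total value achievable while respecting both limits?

43 pts

Feasible sets respecting both limits:
- item 2: size 9, bandwidth 5, value 43
- item 3: size 7, bandwidth 4, value 22
- item 1: size 11, bandwidth 5, value 11
- item 4: size 10, bandwidth 7, value 11
Best: 43 pts.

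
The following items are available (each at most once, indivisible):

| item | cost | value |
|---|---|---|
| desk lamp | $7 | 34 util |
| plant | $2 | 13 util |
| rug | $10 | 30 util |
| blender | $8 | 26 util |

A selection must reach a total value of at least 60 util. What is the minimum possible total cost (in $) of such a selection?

Subsets with value ≥ 60, sorted by total cost:
- desk lamp+blender: cost 15, value 60
- desk lamp+plant+blender: cost 17, value 73
Minimum cost: 15 $.

15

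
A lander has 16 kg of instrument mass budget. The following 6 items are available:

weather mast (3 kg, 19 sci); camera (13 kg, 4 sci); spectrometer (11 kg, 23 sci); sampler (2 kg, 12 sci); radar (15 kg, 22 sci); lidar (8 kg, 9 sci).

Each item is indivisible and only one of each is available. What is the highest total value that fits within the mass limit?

54 sci

Check high-value combinations within 16 kg:
- weather mast+spectrometer+sampler: mass 3+11+2=16, value 19+23+12=54
- weather mast+spectrometer: mass 3+11=14, value 19+23=42
- weather mast+sampler+lidar: mass 3+2+8=13, value 19+12+9=40
- spectrometer+sampler: mass 11+2=13, value 23+12=35
Best: 54 sci.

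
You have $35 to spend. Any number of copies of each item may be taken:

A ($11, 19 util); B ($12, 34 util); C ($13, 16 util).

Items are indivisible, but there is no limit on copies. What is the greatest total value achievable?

87 util

Best value-per-unit is B at 34/12; filling with it alone gives 2×34 = 68.
Optimal mix: 1×A + 2×B → cost 35, value 87.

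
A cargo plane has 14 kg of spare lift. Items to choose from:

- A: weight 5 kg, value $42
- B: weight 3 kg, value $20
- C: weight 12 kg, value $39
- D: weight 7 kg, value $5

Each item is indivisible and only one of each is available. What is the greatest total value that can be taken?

$62

Check high-value combinations within 14 kg:
- A+B: weight 5+3=8, value 42+20=62
- A+D: weight 5+7=12, value 42+5=47
- A: weight 5, value 42
- C: weight 12, value 39
- B+D: weight 3+7=10, value 20+5=25
Best: $62.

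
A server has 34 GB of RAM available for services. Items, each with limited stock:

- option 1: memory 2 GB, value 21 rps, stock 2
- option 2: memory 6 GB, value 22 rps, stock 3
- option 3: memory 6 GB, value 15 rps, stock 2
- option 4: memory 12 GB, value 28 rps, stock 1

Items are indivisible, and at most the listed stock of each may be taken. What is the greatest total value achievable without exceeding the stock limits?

Best selections within memory 34 and stock limits:
- 2×option 1 + 3×option 2 + 2×option 3: memory 34, value 138
- 2×option 1 + 3×option 2 + 1×option 4: memory 34, value 136
- 2×option 1 + 2×option 2 + 1×option 3 + 1×option 4: memory 34, value 129
- 2×option 1 + 3×option 2 + 1×option 3: memory 28, value 123
Best: 138 rps.

138 rps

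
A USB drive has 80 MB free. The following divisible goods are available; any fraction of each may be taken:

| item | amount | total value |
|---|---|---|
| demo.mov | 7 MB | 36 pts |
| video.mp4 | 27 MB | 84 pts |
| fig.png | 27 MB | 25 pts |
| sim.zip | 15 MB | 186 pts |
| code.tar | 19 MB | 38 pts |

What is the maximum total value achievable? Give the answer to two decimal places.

Take in order of value per unit:
- sim.zip (186/15 per unit): all 15 → value 186, running total 186.00
- demo.mov (36/7 per unit): all 7 → value 36, running total 222.00
- video.mp4 (84/27 per unit): all 27 → value 84, running total 306.00
- code.tar (38/19 per unit): all 19 → value 38, running total 344.00
- fig.png (25/27 per unit): 12 of 27 → value 12×25/27 = 11.1111, running total 355.11
Total 355.11.

355.11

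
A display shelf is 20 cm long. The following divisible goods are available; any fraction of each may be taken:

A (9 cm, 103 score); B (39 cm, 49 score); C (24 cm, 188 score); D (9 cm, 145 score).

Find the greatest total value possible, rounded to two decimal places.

Take in order of value per unit:
- D (145/9 per unit): all 9 → value 145, running total 145.00
- A (103/9 per unit): all 9 → value 103, running total 248.00
- C (188/24 per unit): 2 of 24 → value 2×188/24 = 15.6667, running total 263.67
Total 263.67.

263.67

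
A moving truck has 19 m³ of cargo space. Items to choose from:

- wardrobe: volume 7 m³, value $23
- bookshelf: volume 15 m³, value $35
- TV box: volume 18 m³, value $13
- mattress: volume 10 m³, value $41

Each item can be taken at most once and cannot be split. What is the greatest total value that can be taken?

This is a 0/1 knapsack; check combinations near the capacity.
- wardrobe+mattress: volume 7+10=17, value 23+41=64
- mattress: volume 10, value 41
- bookshelf: volume 15, value 35
- wardrobe: volume 7, value 23
Best: $64.

$64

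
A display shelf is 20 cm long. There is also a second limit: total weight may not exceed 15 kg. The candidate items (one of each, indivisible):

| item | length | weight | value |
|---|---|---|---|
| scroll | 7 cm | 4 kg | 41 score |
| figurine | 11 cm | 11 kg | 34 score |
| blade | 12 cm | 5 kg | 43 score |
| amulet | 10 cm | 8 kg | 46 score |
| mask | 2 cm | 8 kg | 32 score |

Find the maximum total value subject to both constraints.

Feasible sets respecting both limits:
- scroll+amulet: length 17, weight 12, value 87
- scroll+blade: length 19, weight 9, value 84
- scroll+figurine: length 18, weight 15, value 75
Best: 87 score.

87 score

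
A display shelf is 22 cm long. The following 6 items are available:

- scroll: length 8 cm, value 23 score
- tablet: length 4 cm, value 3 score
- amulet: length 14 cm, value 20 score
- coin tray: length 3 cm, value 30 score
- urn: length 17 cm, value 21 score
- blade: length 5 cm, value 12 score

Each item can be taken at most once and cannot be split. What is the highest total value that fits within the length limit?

68 score

Check high-value combinations within 22 cm:
- scroll+tablet+coin tray+blade: length 8+4+3+5=20, value 23+3+30+12=68
- scroll+coin tray+blade: length 8+3+5=16, value 23+30+12=65
- amulet+coin tray+blade: length 14+3+5=22, value 20+30+12=62
Best: 68 score.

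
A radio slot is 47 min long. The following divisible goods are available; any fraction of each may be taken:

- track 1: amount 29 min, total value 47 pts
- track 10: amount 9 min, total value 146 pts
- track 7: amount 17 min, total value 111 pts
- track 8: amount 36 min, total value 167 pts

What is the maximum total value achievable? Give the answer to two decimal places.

354.42

Take in order of value per unit:
- track 10 (146/9 per unit): all 9 → value 146, running total 146.00
- track 7 (111/17 per unit): all 17 → value 111, running total 257.00
- track 8 (167/36 per unit): 21 of 36 → value 21×167/36 = 97.4167, running total 354.42
Total 354.42.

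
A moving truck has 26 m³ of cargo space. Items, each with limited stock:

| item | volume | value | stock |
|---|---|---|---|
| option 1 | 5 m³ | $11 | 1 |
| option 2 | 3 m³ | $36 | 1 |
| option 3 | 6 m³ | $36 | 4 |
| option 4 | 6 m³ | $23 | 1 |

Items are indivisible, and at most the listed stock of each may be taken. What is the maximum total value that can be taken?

Best selections within volume 26 and stock limits:
- 1×option 1 + 1×option 2 + 3×option 3: volume 26, value 155
- 1×option 2 + 3×option 3: volume 21, value 144
Best: $155.

$155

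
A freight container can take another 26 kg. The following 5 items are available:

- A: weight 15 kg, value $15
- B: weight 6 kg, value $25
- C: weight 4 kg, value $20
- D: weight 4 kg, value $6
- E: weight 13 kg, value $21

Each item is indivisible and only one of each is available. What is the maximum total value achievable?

$66

This is a 0/1 knapsack; check combinations near the capacity.
- B+C+E: weight 6+4+13=23, value 25+20+21=66
- A+B+C: weight 15+6+4=25, value 15+25+20=60
- B+D+E: weight 6+4+13=23, value 25+6+21=52
- B+C+D: weight 6+4+4=14, value 25+20+6=51
Best: $66.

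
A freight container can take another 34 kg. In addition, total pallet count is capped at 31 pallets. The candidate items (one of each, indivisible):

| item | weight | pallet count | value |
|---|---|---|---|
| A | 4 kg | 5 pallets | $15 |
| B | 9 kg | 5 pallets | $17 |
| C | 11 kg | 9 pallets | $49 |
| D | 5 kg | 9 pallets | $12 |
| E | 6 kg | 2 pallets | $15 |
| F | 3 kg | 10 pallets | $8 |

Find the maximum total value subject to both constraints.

$104

Feasible sets respecting both limits:
- A+B+C+E+F: weight 33, pallet count 31, value 104
- A+B+C+E: weight 30, pallet count 21, value 96
- A+B+C+D: weight 29, pallet count 28, value 93
- B+C+D+E: weight 31, pallet count 25, value 93
Best: $104.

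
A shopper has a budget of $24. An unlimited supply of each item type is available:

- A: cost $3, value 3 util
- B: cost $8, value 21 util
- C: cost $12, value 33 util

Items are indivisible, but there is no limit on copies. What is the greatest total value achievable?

Best value-per-unit is C at 33/12, and filling with it alone uses cost 2×12=24. No mix of the others beats 2×33 = 66.

66 util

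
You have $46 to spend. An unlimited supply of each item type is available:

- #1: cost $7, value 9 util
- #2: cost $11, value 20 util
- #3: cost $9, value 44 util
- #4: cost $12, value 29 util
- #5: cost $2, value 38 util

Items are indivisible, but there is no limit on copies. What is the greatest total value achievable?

Best value-per-unit is #5 at 38/2, and filling with it alone uses cost 23×2=46. No mix of the others beats 23×38 = 874.

874 util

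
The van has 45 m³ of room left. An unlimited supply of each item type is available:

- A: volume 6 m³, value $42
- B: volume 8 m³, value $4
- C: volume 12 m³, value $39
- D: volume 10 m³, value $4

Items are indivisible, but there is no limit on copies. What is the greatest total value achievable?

$294

Best value-per-unit is A at 42/6, and filling with it alone uses volume 7×6=42. No mix of the others beats 7×42 = 294.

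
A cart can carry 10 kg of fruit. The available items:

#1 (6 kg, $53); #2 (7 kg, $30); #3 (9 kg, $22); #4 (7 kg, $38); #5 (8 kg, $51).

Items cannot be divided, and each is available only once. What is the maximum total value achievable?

$53

Check high-value combinations within 10 kg:
- #1: weight 6, value 53
- #5: weight 8, value 51
- #4: weight 7, value 38
- #2: weight 7, value 30
- #3: weight 9, value 22
Best: $53.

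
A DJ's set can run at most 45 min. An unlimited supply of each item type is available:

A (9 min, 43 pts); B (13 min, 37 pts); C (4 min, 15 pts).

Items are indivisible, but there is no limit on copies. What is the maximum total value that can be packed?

Best value-per-unit is A at 43/9, and filling with it alone uses duration 5×9=45. No mix of the others beats 5×43 = 215.

215 pts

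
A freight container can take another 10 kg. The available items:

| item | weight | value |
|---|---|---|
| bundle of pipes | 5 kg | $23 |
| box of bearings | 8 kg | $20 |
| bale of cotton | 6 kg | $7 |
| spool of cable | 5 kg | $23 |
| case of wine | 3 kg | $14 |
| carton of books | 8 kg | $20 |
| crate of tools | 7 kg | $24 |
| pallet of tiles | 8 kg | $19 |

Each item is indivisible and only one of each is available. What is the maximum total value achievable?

Check high-value combinations within 10 kg:
- bundle of pipes+spool of cable: weight 5+5=10, value 23+23=46
- case of wine+crate of tools: weight 3+7=10, value 14+24=38
- bundle of pipes+case of wine: weight 5+3=8, value 23+14=37
Best: $46.

$46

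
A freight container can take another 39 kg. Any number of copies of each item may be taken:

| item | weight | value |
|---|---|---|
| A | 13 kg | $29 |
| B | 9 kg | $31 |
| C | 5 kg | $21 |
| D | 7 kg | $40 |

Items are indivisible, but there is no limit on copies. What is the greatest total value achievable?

$202

Best value-per-unit is D at 40/7; filling with it alone gives 5×40 = 200.
Optimal mix: 2×C + 4×D → weight 38, value 202.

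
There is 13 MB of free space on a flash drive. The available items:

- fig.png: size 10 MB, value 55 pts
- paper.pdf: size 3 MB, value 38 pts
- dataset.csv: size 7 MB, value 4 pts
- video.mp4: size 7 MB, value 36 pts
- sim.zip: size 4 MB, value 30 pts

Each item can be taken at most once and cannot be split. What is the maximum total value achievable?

Check high-value combinations within 13 MB:
- fig.png+paper.pdf: size 10+3=13, value 55+38=93
- paper.pdf+video.mp4: size 3+7=10, value 38+36=74
- paper.pdf+sim.zip: size 3+4=7, value 38+30=68
- video.mp4+sim.zip: size 7+4=11, value 36+30=66
- fig.png: size 10, value 55
Best: 93 pts.

93 pts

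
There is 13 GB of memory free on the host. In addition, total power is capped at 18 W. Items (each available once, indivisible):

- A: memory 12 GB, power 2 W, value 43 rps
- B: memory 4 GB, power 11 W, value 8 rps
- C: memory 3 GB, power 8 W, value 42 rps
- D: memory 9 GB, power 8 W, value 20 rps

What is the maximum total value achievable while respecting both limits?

62 rps

Feasible sets respecting both limits:
- C+D: memory 12, power 16, value 62
- A: memory 12, power 2, value 43
- C: memory 3, power 8, value 42
Best: 62 rps.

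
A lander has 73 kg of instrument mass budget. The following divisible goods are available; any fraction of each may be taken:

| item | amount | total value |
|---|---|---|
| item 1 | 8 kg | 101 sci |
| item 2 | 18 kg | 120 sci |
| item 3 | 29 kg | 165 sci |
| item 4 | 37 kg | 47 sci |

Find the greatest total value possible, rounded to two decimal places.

Take in order of value per unit:
- item 1 (101/8 per unit): all 8 → value 101, running total 101.00
- item 2 (120/18 per unit): all 18 → value 120, running total 221.00
- item 3 (165/29 per unit): all 29 → value 165, running total 386.00
- item 4 (47/37 per unit): 18 of 37 → value 18×47/37 = 22.8649, running total 408.86
Total 408.86.

408.86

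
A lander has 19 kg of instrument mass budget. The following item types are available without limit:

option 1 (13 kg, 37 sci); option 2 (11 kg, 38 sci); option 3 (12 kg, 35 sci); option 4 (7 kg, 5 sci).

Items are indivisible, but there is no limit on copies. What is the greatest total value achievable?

43 sci

Best value-per-unit is option 2 at 38/11; filling with it alone gives 1×38 = 38.
Optimal mix: 1×option 2 + 1×option 4 → mass 18, value 43.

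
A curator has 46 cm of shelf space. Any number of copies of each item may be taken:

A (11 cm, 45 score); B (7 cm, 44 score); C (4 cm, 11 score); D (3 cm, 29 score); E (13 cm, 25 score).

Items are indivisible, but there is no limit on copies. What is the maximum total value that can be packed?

Best value-per-unit is D at 29/3, and filling with it alone uses length 15×3=45. No mix of the others beats 15×29 = 435.

435 score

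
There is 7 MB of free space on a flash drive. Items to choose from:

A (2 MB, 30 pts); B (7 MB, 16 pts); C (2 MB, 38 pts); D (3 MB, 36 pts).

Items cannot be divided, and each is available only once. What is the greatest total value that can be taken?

Check high-value combinations within 7 MB:
- A+C+D: size 2+2+3=7, value 30+38+36=104
- C+D: size 2+3=5, value 38+36=74
- A+C: size 2+2=4, value 30+38=68
- A+D: size 2+3=5, value 30+36=66
Best: 104 pts.

104 pts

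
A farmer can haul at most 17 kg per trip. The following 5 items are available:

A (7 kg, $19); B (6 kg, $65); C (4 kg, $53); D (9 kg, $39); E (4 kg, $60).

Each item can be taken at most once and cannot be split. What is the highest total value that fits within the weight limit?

$178

Check high-value combinations within 17 kg:
- B+C+E: weight 6+4+4=14, value 65+53+60=178
- C+D+E: weight 4+9+4=17, value 53+39+60=152
- A+B+E: weight 7+6+4=17, value 19+65+60=144
Best: $178.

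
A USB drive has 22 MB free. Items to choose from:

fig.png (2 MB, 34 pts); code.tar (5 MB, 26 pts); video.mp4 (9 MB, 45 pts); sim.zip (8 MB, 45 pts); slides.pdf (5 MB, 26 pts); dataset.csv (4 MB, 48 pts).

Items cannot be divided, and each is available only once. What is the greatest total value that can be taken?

Check high-value combinations within 22 MB:
- fig.png+code.tar+sim.zip+dataset.csv: size 2+5+8+4=19, value 34+26+45+48=153
- fig.png+sim.zip+slides.pdf+dataset.csv: size 2+8+5+4=19, value 34+45+26+48=153
- fig.png+code.tar+video.mp4+dataset.csv: size 2+5+9+4=20, value 34+26+45+48=153
Best: 153 pts.

153 pts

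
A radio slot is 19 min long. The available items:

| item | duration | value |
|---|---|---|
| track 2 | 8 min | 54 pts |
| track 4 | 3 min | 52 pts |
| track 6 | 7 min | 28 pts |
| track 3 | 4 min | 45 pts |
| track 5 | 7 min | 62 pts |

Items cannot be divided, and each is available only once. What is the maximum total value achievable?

Check high-value combinations within 19 min:
- track 2+track 4+track 5: duration 8+3+7=18, value 54+52+62=168
- track 2+track 3+track 5: duration 8+4+7=19, value 54+45+62=161
- track 4+track 3+track 5: duration 3+4+7=14, value 52+45+62=159
- track 2+track 4+track 3: duration 8+3+4=15, value 54+52+45=151
- track 4+track 6+track 5: duration 3+7+7=17, value 52+28+62=142
Best: 168 pts.

168 pts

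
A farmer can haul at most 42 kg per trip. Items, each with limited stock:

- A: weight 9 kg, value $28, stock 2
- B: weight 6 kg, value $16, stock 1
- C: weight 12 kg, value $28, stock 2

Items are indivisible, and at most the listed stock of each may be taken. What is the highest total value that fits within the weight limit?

Best selections within weight 42 and stock limits:
- 2×A + 2×C: weight 42, value 112
- 2×A + 1×B + 1×C: weight 36, value 100
- 1×A + 1×B + 2×C: weight 39, value 100
- 2×A + 1×C: weight 30, value 84
Best: $112.

$112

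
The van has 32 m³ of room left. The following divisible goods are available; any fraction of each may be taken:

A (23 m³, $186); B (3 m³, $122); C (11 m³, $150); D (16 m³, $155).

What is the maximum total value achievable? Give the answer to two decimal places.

Take in order of value per unit:
- B (122/3 per unit): all 3 → value 122, running total 122.00
- C (150/11 per unit): all 11 → value 150, running total 272.00
- D (155/16 per unit): all 16 → value 155, running total 427.00
- A (186/23 per unit): 2 of 23 → value 2×186/23 = 16.1739, running total 443.17
Total 443.17.

443.17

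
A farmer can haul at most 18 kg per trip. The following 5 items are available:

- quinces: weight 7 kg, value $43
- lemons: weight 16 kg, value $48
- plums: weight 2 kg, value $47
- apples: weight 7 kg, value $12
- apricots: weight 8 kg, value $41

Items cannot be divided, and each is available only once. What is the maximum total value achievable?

Check high-value combinations within 18 kg:
- quinces+plums+apricots: weight 7+2+8=17, value 43+47+41=131
- quinces+plums+apples: weight 7+2+7=16, value 43+47+12=102
- plums+apples+apricots: weight 2+7+8=17, value 47+12+41=100
- lemons+plums: weight 16+2=18, value 48+47=95
Best: $131.

$131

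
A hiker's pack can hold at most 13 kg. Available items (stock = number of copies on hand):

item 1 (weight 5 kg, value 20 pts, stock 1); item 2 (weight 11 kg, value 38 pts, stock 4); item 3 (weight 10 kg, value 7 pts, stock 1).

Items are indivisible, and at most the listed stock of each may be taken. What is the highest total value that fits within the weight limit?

38 pts

Best selections within weight 13 and stock limits:
- 1×item 2: weight 11, value 38
- 1×item 1: weight 5, value 20
- 1×item 3: weight 10, value 7
Best: 38 pts.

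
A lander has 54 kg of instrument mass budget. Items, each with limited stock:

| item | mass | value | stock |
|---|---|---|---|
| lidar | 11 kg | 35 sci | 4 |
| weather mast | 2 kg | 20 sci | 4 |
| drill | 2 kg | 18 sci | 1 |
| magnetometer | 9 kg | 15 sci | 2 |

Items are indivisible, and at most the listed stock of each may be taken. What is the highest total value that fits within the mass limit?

238 sci

Top feasible selections:
- 4×lidar + 4×weather mast + 1×drill: mass 54, value 238
- 4×lidar + 4×weather mast: mass 52, value 220
- 3×lidar + 4×weather mast + 1×drill + 1×magnetometer: mass 52, value 218
Best: 238 sci.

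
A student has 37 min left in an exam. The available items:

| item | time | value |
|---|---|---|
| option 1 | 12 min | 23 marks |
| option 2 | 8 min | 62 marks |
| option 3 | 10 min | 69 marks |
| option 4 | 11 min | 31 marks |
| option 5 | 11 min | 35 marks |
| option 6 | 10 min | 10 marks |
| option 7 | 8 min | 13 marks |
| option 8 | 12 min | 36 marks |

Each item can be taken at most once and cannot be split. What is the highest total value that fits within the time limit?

This is a 0/1 knapsack; check combinations near the capacity.
- option 2+option 3+option 5+option 7: time 8+10+11+8=37, value 62+69+35+13=179
- option 2+option 3+option 4+option 7: time 8+10+11+8=37, value 62+69+31+13=175
- option 2+option 3+option 8: time 8+10+12=30, value 62+69+36=167
- option 2+option 3+option 5: time 8+10+11=29, value 62+69+35=166
Best: 179 marks.

179 marks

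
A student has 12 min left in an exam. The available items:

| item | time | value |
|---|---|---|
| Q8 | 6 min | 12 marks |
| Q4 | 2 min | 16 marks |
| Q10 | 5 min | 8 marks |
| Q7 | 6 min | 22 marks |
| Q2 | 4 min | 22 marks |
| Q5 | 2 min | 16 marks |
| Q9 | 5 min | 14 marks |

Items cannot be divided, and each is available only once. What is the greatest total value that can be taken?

Check high-value combinations within 12 min:
- Q4+Q7+Q2: time 2+6+4=12, value 16+22+22=60
- Q7+Q2+Q5: time 6+4+2=12, value 22+22+16=60
- Q4+Q2+Q5: time 2+4+2=8, value 16+22+16=54
Best: 60 marks.

60 marks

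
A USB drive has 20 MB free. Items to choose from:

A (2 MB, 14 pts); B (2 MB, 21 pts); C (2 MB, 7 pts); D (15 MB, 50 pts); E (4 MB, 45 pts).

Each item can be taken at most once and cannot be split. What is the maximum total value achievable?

This is a 0/1 knapsack; check combinations near the capacity.
- D+E: size 15+4=19, value 50+45=95
- A+B+C+E: size 2+2+2+4=10, value 14+21+7+45=87
- A+B+D: size 2+2+15=19, value 14+21+50=85
Best: 95 pts.

95 pts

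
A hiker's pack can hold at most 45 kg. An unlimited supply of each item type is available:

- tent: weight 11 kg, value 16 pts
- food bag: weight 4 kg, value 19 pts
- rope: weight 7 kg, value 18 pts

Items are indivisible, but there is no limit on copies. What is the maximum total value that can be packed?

209 pts

Best value-per-unit is food bag at 19/4, and filling with it alone uses weight 11×4=44. No mix of the others beats 11×19 = 209.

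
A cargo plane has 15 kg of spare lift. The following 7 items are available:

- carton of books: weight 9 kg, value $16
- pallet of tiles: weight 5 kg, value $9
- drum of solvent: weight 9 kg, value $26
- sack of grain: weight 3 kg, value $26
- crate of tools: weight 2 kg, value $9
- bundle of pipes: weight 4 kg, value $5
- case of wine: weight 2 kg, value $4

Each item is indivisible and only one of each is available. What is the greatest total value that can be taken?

This is a 0/1 knapsack; check combinations near the capacity.
- drum of solvent+sack of grain+crate of tools: weight 9+3+2=14, value 26+26+9=61
- drum of solvent+sack of grain+case of wine: weight 9+3+2=14, value 26+26+4=56
- drum of solvent+sack of grain: weight 9+3=12, value 26+26=52
Best: $61.

$61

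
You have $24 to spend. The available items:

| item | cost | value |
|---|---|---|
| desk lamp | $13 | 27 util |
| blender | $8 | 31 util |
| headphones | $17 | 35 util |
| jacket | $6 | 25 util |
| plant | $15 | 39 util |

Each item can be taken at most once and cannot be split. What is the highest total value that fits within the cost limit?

70 util

Check high-value combinations within $24:
- blender+plant: cost 8+15=23, value 31+39=70
- jacket+plant: cost 6+15=21, value 25+39=64
- headphones+jacket: cost 17+6=23, value 35+25=60
- desk lamp+blender: cost 13+8=21, value 27+31=58
Best: 70 util.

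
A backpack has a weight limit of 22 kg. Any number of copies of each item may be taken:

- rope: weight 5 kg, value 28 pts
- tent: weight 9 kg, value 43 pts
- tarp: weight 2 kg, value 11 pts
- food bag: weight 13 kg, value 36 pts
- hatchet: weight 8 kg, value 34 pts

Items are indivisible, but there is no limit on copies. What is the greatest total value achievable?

123 pts

Best value-per-unit is rope at 28/5; filling with it alone gives 4×28 = 112.
Optimal mix: 4×rope + 1×tarp → weight 22, value 123.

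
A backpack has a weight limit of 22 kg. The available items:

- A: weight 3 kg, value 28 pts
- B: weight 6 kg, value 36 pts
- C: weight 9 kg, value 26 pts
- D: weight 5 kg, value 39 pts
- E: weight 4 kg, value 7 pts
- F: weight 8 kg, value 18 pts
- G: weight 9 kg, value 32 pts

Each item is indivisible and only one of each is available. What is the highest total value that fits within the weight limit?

Check high-value combinations within 22 kg:
- A+B+D+F: weight 3+6+5+8=22, value 28+36+39+18=121
- A+B+D+E: weight 3+6+5+4=18, value 28+36+39+7=110
- B+D+G: weight 6+5+9=20, value 36+39+32=107
- A+D+E+G: weight 3+5+4+9=21, value 28+39+7+32=106
Best: 121 pts.

121 pts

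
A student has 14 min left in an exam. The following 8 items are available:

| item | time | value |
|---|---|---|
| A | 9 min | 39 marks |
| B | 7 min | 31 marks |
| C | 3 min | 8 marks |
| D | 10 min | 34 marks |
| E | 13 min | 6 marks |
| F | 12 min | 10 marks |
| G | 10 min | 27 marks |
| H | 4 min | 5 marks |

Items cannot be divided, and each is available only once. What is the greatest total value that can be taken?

47 marks

Check high-value combinations within 14 min:
- A+C: time 9+3=12, value 39+8=47
- A+H: time 9+4=13, value 39+5=44
- B+C+H: time 7+3+4=14, value 31+8+5=44
Best: 47 marks.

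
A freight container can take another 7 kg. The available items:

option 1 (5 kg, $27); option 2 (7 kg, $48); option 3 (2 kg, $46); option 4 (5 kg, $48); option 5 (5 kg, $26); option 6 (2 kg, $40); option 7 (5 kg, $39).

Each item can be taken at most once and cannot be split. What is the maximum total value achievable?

Check high-value combinations within 7 kg:
- option 3+option 4: weight 2+5=7, value 46+48=94
- option 4+option 6: weight 5+2=7, value 48+40=88
- option 3+option 6: weight 2+2=4, value 46+40=86
- option 3+option 7: weight 2+5=7, value 46+39=85
Best: $94.

$94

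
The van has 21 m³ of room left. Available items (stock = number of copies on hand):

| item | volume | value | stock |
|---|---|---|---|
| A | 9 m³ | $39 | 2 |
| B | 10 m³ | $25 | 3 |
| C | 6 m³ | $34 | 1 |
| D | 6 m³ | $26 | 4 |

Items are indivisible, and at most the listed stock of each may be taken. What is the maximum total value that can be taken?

$99

Top feasible selections:
- 1×A + 1×C + 1×D: volume 21, value 99
- 1×A + 2×D: volume 21, value 91
- 1×C + 2×D: volume 18, value 86
- 3×D: volume 18, value 78
Best: $99.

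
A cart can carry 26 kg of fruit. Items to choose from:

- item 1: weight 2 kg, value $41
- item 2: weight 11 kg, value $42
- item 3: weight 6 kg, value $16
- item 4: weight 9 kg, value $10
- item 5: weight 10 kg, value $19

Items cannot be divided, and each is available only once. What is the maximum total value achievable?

Check high-value combinations within 26 kg:
- item 1+item 2+item 5: weight 2+11+10=23, value 41+42+19=102
- item 1+item 2+item 3: weight 2+11+6=19, value 41+42+16=99
- item 1+item 2+item 4: weight 2+11+9=22, value 41+42+10=93
Best: $102.

$102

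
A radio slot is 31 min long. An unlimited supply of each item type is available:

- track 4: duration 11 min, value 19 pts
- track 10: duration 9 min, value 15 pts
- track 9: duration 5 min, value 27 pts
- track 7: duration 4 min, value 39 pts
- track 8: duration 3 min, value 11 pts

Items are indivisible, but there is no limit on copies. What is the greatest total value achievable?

284 pts

Best value-per-unit is track 7 at 39/4; filling with it alone gives 7×39 = 273.
Optimal mix: 7×track 7 + 1×track 8 → duration 31, value 284.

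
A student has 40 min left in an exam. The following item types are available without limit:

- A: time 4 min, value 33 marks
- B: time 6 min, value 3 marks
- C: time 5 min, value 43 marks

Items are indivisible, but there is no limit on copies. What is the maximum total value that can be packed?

344 marks

Best value-per-unit is C at 43/5, and filling with it alone uses time 8×5=40. No mix of the others beats 8×43 = 344.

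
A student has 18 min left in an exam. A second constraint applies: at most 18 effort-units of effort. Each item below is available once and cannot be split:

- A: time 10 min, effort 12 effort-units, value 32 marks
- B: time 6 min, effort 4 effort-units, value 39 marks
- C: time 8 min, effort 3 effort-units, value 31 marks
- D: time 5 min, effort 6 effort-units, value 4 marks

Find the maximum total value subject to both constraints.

71 marks

Feasible sets respecting both limits:
- A+B: time 16, effort 16, value 71
- B+C: time 14, effort 7, value 70
- A+C: time 18, effort 15, value 63
Best: 71 marks.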